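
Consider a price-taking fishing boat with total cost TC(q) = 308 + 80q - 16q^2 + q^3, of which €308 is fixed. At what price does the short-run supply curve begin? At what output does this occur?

Short-run supply begins at min AVC. From VC = 80q - 16q^2 + q^3, AVC = 80 - 16q + q^2.
dAVC/dq = -16 + 2q = 0 gives q = 8. min AVC = 80 - 16·8 + 8^2 = 16.
So the shutdown price is €16.

€16 per unit, at q = 8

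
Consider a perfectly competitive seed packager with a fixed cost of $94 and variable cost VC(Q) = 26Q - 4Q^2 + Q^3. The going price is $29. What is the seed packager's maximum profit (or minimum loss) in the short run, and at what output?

AVC = 26 - 4Q + Q^2 has its minimum $22 at Q = 2; price $29 clears that bar, so the firm operates.
With MC = 26 - 8Q + 3Q^2, P = MC on the upward-sloping part at Q* = 3.
TR = 29·3 = 87. TC = 94 + 69 = 163. Profit = 87 − 163 = -$76.
Shutting down would mean losing the fixed cost of $94, so operating at a loss of $76 is better by $18.

Profit = -$76 at Q = 3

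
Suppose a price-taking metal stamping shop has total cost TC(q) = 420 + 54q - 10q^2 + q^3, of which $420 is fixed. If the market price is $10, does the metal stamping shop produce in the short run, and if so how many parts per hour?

Variable cost is VC = 54q - 10q^2 + q^3, so AVC = VC/q = 54 - 10q + q^2 and MC = dTC/dq = 54 - 20q + 3q^2.
The AVC parabola has its vertex at q = 10/2 = 5, where AVC = 54 - 10·5 + 5^2 = $29.
P = $10 lies below min AVC = $29; no output level covers variable cost.
The firm minimizes its loss by shutting down and losing only its fixed cost of $420.

Shut down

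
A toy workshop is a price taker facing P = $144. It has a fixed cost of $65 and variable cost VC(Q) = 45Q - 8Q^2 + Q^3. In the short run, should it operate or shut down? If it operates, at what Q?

From TC, MC = TC'(Q) = 45 - 16Q + 3Q^2 and AVC = VC/Q = 45 - 8Q + Q^2.
The AVC parabola has its vertex at Q = 8/2 = 4, where AVC = 45 - 8·4 + 4^2 = $29.
Since P = $144 ≥ min AVC = $29, price covers variable cost and the firm should produce.
Set P = MC: 144 = 45 - 16Q + 3Q^2 → -99 - 16Q + 3Q^2 = 0. The roots are Q = -11/3 and Q = 9; the profit-maximizing output is on the rising part of MC, so Q* = 9.
Check: AVC at Q = 9 is $54 ≤ P, so revenue covers variable cost.
Profit = P·Q − TC = 144·9 − 551 = $745.

Produce at Q = 9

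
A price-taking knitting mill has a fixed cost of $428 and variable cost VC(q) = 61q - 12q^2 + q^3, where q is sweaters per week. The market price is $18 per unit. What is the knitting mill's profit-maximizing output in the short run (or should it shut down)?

Shut down

From TC, MC = TC'(q) = 61 - 24q + 3q^2 and AVC = VC/q = 61 - 12q + q^2.
AVC is minimized where dAVC/dq = -12 + 2q = 0, at q = 6; min AVC = 61 - 12·6 + 6^2 = $25.
Since P = $18 < min AVC = $25, price fails to cover variable cost at any output.
The firm minimizes its loss by shutting down and losing only its fixed cost of $428.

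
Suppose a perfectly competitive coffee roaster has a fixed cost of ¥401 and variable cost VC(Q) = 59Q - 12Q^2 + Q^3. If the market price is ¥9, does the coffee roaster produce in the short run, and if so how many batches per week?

Strip out fixed cost: VC = 59Q - 12Q^2 + Q^3. Then AVC = 59 - 12Q + Q^2 and MC = 59 - 24Q + 3Q^2.
AVC is minimized where dAVC/dQ = -12 + 2Q = 0, at Q = 6; min AVC = 59 - 12·6 + 6^2 = ¥23.
Since P = ¥9 < min AVC = ¥23, price fails to cover variable cost at any output.
Best response: produce nothing and absorb the ¥401 fixed cost.

Shut down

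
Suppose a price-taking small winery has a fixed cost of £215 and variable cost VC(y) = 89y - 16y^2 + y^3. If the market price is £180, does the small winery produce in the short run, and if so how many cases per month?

Variable cost is VC = 89y - 16y^2 + y^3, so AVC = VC/y = 89 - 16y + y^2 and MC = dTC/dy = 89 - 32y + 3y^2.
AVC is minimized where dAVC/dy = -16 + 2y = 0, at y = 8; min AVC = 89 - 16·8 + 8^2 = £25.
Since P = £180 ≥ min AVC = £25, price covers variable cost and the firm should produce.
P = MC gives -91 - 32y + 3y^2 = 0, with roots -7/3 and 13. Take the larger (rising MC): y* = 13.
Check: AVC at y = 13 is £50 ≤ P, so revenue covers variable cost.
Profit = P·y − TC = 180·13 − 865 = £1475.

Produce at y = 13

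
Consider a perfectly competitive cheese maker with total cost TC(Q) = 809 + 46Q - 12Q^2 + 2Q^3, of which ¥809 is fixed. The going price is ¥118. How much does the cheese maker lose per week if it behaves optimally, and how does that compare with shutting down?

AVC = 46 - 12Q + 2Q^2; min AVC = ¥28 at Q = 3. Since P = ¥118 ≥ min AVC, the firm produces.
MC = 46 - 24Q + 6Q^2. Setting P = MC and taking the root on the rising branch gives Q* = 6.
TR = 118·6 = 708. TC = 809 + 276 = 1085. Profit = 708 − 1085 = -¥377.
Shutting down would mean losing the fixed cost of ¥809, so operating at a loss of ¥377 is better by ¥432.

Profit = -¥377 at Q = 6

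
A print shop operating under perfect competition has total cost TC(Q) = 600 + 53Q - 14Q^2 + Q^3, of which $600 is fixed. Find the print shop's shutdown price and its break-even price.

Shutdown price = min AVC. AVC = 53 - 14Q + Q^2, with vertex at Q = 7 and minimum $4.
ATC = 600/Q + 53 - 14Q + Q^2. Setting dATC/dQ = −600/Q^2 − 14 + 2Q = 0 gives Q = 10 (since 2·10^3 − 14·10^2 = 600).
min ATC = 600/10 + 53 − 14·10 + 10^2 = $73. That is the break-even price.
Between these two prices the firm operates at a loss; above $73 it earns a profit.

Shutdown price = $4; break-even price = $73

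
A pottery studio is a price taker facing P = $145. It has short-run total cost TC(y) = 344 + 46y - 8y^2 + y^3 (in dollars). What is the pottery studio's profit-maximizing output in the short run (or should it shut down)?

Variable cost is VC = 46y - 8y^2 + y^3, so AVC = VC/y = 46 - 8y + y^2 and MC = dTC/dy = 46 - 16y + 3y^2.
The AVC parabola has its vertex at y = 8/2 = 4, where AVC = 46 - 8·4 + 4^2 = $30.
Since P = $145 ≥ min AVC = $30, price covers variable cost and the firm should produce.
Set P = MC: 145 = 46 - 16y + 3y^2 → -99 - 16y + 3y^2 = 0. The roots are y = -11/3 and y = 9; the profit-maximizing output is on the rising part of MC, so y* = 9.
Check: AVC at y = 9 is $55 ≤ P, so revenue covers variable cost.
Profit = P·y − TC = 145·9 − 839 = $466.

Produce at y = 9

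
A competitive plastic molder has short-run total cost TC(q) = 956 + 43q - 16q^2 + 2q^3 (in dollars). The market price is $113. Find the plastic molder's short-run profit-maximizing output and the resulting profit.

AVC = 43 - 16q + 2q^2 has its minimum $11 at q = 4; price $113 clears that bar, so the firm operates.
MC = 43 - 32q + 6q^2. Setting P = MC and taking the root on the rising branch gives q* = 7.
TR = 113·7 = 791. TC = 956 + 203 = 1159. Profit = 791 − 1159 = -$368.
By producing, the firm covers all variable cost plus $588 of fixed cost; shutting down would lose the full $956.

Profit = -$368 at q = 7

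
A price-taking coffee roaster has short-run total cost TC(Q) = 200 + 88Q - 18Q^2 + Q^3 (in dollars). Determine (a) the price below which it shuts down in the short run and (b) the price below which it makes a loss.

Shutdown price = $7; break-even price = $28

AVC = 88 - 18Q + Q^2; minimized at Q = 9, giving min AVC = $7. That is the shutdown price.
ATC = 200/Q + 88 - 18Q + Q^2. Setting dATC/dQ = −200/Q^2 − 18 + 2Q = 0 gives Q = 10 (since 2·10^3 − 18·10^2 = 200).
min ATC = 200/10 + 88 − 18·10 + 10^2 = $28. That is the break-even price.
Between these two prices the firm operates at a loss; above $28 it earns a profit.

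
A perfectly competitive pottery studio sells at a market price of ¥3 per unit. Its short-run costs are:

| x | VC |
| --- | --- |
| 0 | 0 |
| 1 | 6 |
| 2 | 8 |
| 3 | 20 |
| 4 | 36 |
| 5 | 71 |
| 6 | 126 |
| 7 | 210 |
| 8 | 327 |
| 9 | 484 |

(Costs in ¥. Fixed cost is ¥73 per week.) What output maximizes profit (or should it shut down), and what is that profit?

Tabulate TR − TC: x=0: -73; x=1: -76; x=2: -75; x=3: -84; x=4: -97; x=5: -129; x=6: -181; x=7: -262; x=8: -376; x=9: -530.
Profit is highest at x = 0. Equivalently, the lowest AVC in the table is 8/2 ≈ ¥4 at x = 2, and P = ¥3 falls below it — price never covers variable cost, so the firm shuts down and loses only its fixed cost.

x = 0 (shut down); profit = -¥73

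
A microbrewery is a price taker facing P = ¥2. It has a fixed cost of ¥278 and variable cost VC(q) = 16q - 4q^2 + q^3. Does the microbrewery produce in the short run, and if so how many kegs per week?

From TC, MC = TC'(q) = 16 - 8q + 3q^2 and AVC = VC/q = 16 - 4q + q^2.
AVC is minimized where dAVC/dq = -4 + 2q = 0, at q = 2; min AVC = 16 - 4·2 + 2^2 = ¥12.
With P < min AVC (¥2 < ¥12), every unit sold adds to the loss.
The firm minimizes its loss by shutting down and losing only its fixed cost of ¥278.

Shut down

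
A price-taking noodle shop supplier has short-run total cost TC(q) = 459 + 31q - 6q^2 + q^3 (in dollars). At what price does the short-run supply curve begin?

$22 per unit

The shutdown price is the minimum of AVC. VC = 31q - 6q^2 + q^3, so AVC = 31 - 6q + q^2.
At the minimum of AVC, MC = AVC. MC = 31 - 12q + 3q^2; setting MC = AVC gives 2q^2 - 6q = 0, so q = 3. min AVC = 22.
The firm shuts down for any P below $22.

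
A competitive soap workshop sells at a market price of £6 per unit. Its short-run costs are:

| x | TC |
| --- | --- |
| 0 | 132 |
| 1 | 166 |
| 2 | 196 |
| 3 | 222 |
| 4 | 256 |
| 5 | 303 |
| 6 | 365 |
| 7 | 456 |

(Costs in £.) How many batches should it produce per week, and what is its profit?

x = 0 (shut down); profit = -£132

Compute π = P·x − TC at each output: x=0: -132; x=1: -160; x=2: -184; x=3: -204; x=4: -232; x=5: -273; x=6: -329; x=7: -414.
Profit is highest at x = 0. Equivalently, the lowest AVC in the table is 90/3 ≈ £30 at x = 3, and P = £6 falls below it — price never covers variable cost, so the firm shuts down and loses only its fixed cost.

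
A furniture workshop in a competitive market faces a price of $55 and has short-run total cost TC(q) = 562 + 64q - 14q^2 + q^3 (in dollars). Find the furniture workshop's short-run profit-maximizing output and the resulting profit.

Profit = -$238 at q = 9

AVC = 64 - 14q + q^2; min AVC = $15 at q = 7. Since P = $55 ≥ min AVC, the firm produces.
With MC = 64 - 28q + 3q^2, P = MC on the upward-sloping part at q* = 9.
TR = 55·9 = 495. TC = 562 + 171 = 733. Profit = 495 − 733 = -$238.
Shutting down would mean losing the fixed cost of $562, so operating at a loss of $238 is better by $324.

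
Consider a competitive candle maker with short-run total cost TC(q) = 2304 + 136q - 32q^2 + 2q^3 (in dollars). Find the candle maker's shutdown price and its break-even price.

Shutdown price = $8; break-even price = $232

Shutdown price = min AVC. AVC = 136 - 32q + 2q^2, with vertex at q = 8 and minimum $8.
ATC = 2304/q + 136 - 32q + 2q^2. Setting dATC/dq = −2304/q^2 − 32 + 4q = 0 gives q = 12 (since 4·12^3 − 32·12^2 = 2304).
min ATC = 2304/12 + 136 − 32·12 + 2·12^2 = $232. That is the break-even price.
For $8 ≤ P < $232 the firm produces at a loss; below $8 it shuts down.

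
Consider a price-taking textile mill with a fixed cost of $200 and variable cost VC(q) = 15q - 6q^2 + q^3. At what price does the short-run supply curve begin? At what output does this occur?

Short-run supply begins at min AVC. From VC = 15q - 6q^2 + q^3, AVC = 15 - 6q + q^2.
At the minimum of AVC, MC = AVC. MC = 15 - 12q + 3q^2; setting MC = AVC gives 2q^2 - 6q = 0, so q = 3. min AVC = 6.
The firm shuts down for any P below $6.

$6 per unit, at q = 3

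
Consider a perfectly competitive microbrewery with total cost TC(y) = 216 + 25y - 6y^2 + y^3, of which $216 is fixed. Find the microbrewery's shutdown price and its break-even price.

Shutdown price = min AVC. AVC = 25 - 6y + y^2, with vertex at y = 3 and minimum $16.
ATC = 216/y + 25 - 6y + y^2. Setting dATC/dy = −216/y^2 − 6 + 2y = 0 gives y = 6 (since 2·6^3 − 6·6^2 = 216).
min ATC = 216/6 + 25 − 6·6 + 6^2 = $61. That is the break-even price.
For $16 ≤ P < $61 the firm produces at a loss; below $16 it shuts down.

Shutdown price = $16; break-even price = $61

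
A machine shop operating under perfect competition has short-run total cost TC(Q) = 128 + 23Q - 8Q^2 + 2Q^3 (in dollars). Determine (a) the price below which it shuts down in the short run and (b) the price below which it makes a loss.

Shutdown price = $15; break-even price = $55

Shutdown price = min AVC. AVC = 23 - 8Q + 2Q^2, with vertex at Q = 2 and minimum $15.
ATC = 128/Q + 23 - 8Q + 2Q^2. Setting dATC/dQ = −128/Q^2 − 8 + 4Q = 0 gives Q = 4 (since 4·4^3 − 8·4^2 = 128).
min ATC = 128/4 + 23 − 8·4 + 2·4^2 = $55. That is the break-even price.
Between these two prices the firm operates at a loss; above $55 it earns a profit.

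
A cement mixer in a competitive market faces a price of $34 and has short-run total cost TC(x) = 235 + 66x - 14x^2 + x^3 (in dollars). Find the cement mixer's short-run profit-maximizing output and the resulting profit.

Profit = -$107 at x = 8

AVC = 66 - 14x + x^2 has its minimum $17 at x = 7; price $34 clears that bar, so the firm operates.
With MC = 66 - 28x + 3x^2, P = MC on the upward-sloping part at x* = 8.
TR = 34·8 = 272. TC = 235 + 144 = 379. Profit = 272 − 379 = -$107.
Shutting down would mean losing the fixed cost of $235, so operating at a loss of $107 is better by $128.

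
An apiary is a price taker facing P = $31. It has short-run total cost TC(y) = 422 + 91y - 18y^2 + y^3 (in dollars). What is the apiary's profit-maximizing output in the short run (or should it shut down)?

Produce at y = 10

From TC, MC = TC'(y) = 91 - 36y + 3y^2 and AVC = VC/y = 91 - 18y + y^2.
AVC hits its minimum where MC = AVC, at y = 9, giving min AVC = 91 - 18·9 + 9^2 = $10.
Since P = $31 ≥ min AVC = $10, price covers variable cost and the firm should produce.
Set P = MC: 31 = 91 - 36y + 3y^2 → 60 - 36y + 3y^2 = 0. The roots are y = 2 and y = 10; the profit-maximizing output is on the rising part of MC, so y* = 10.
Check: AVC at y = 10 is $11 ≤ P, so revenue covers variable cost.
Profit = P·y − TC = 31·10 − 532 = -$222, a loss, but smaller than the $422 fixed cost the firm would lose by shutting down.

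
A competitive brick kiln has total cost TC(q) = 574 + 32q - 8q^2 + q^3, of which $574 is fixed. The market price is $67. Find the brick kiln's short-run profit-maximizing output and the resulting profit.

Profit = -$280 at q = 7

AVC = 32 - 8q + q^2 has its minimum $16 at q = 4; price $67 clears that bar, so the firm operates.
With MC = 32 - 16q + 3q^2, P = MC on the upward-sloping part at q* = 7.
TR = 67·7 = 469. TC = 574 + 175 = 749. Profit = 469 − 749 = -$280.
By producing, the firm covers all variable cost plus $294 of fixed cost; shutting down would lose the full $574.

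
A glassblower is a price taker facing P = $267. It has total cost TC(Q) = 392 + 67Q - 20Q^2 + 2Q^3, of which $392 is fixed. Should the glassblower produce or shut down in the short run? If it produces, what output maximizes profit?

Produce at Q = 10

Variable cost is VC = 67Q - 20Q^2 + 2Q^3, so AVC = VC/Q = 67 - 20Q + 2Q^2 and MC = dTC/dQ = 67 - 40Q + 6Q^2.
AVC hits its minimum where MC = AVC, at Q = 5, giving min AVC = 67 - 20·5 + 2·5^2 = $17.
P = $267 exceeds min AVC = $17, so the firm stays open.
P = MC gives -200 - 40Q + 6Q^2 = 0, with roots -10/3 and 10. Take the larger (rising MC): Q* = 10.
Check: AVC at Q = 10 is $67 ≤ P, so revenue covers variable cost.
Profit = P·Q − TC = 267·10 − 1062 = $1608.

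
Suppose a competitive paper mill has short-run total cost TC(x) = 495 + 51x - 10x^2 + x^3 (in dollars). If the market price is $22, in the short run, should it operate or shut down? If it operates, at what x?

Shut down

Strip out fixed cost: VC = 51x - 10x^2 + x^3. Then AVC = 51 - 10x + x^2 and MC = 51 - 20x + 3x^2.
AVC hits its minimum where MC = AVC, at x = 5, giving min AVC = 51 - 10·5 + 5^2 = $26.
P = $22 lies below min AVC = $26; no output level covers variable cost.
Shutting down limits the loss to fixed cost, $495.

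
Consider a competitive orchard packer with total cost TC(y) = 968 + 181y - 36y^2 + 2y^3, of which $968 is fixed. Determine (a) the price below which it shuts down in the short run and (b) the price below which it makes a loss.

Shutdown price = $19; break-even price = $115

Shutdown price = min AVC. AVC = 181 - 36y + 2y^2, with vertex at y = 9 and minimum $19.
ATC = 968/y + 181 - 36y + 2y^2. Setting dATC/dy = −968/y^2 − 36 + 4y = 0 gives y = 11 (since 4·11^3 − 36·11^2 = 968).
min ATC = 968/11 + 181 − 36·11 + 2·11^2 = $115. That is the break-even price.
For $19 ≤ P < $115 the firm produces at a loss; below $19 it shuts down.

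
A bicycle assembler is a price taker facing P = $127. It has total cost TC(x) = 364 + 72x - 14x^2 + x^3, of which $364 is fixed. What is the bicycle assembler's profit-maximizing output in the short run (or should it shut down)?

From TC, MC = TC'(x) = 72 - 28x + 3x^2 and AVC = VC/x = 72 - 14x + x^2.
AVC is minimized where dAVC/dx = -14 + 2x = 0, at x = 7; min AVC = 72 - 14·7 + 7^2 = $23.
Since P = $127 ≥ min AVC = $23, price covers variable cost and the firm should produce.
P = MC gives -55 - 28x + 3x^2 = 0, with roots -5/3 and 11. Take the larger (rising MC): x* = 11.
Check: AVC at x = 11 is $39 ≤ P, so revenue covers variable cost.
Profit = P·x − TC = 127·11 − 793 = $604.

Produce at x = 11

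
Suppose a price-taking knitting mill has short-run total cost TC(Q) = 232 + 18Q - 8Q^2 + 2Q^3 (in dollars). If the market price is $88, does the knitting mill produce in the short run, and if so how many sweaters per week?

From TC, MC = TC'(Q) = 18 - 16Q + 6Q^2 and AVC = VC/Q = 18 - 8Q + 2Q^2.
AVC hits its minimum where MC = AVC, at Q = 2, giving min AVC = 18 - 8·2 + 2·2^2 = $10.
Because $88 ≥ $10, revenue can cover variable cost; the firm operates.
Set P = MC: 88 = 18 - 16Q + 6Q^2 → -70 - 16Q + 6Q^2 = 0. The roots are Q = -7/3 and Q = 5; the profit-maximizing output is on the rising part of MC, so Q* = 5.
Check: AVC at Q = 5 is $28 ≤ P, so revenue covers variable cost.
Profit = P·Q − TC = 88·5 − 372 = $68.

Produce at Q = 5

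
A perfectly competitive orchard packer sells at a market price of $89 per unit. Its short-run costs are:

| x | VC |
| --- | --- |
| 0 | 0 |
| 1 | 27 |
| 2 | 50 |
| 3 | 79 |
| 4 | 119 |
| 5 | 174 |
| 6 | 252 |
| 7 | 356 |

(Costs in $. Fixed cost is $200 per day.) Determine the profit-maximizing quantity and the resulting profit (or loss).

x = 6; profit = $82

Compute π = P·x − TC at each output: x=0: -200; x=1: -138; x=2: -72; x=3: -12; x=4: 37; x=5: 71; x=6: 82; x=7: 67.
Profit is maximized at x = 6. AVC there is 252/6 = $42 ≤ P, so producing beats shutting down (which would give -$200).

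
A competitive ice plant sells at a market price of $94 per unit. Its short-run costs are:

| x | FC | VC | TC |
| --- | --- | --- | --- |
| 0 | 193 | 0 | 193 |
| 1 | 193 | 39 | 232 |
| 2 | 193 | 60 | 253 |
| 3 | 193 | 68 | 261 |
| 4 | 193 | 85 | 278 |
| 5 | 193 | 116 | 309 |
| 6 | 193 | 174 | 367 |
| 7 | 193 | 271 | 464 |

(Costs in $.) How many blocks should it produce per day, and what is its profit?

x = 6; profit = $197

Tabulate TR − TC: x=0: -193; x=1: -138; x=2: -65; x=3: 21; x=4: 98; x=5: 161; x=6: 197; x=7: 194.
Profit is maximized at x = 6. AVC there is 174/6 = $29 ≤ P, so producing beats shutting down (which would give -$193).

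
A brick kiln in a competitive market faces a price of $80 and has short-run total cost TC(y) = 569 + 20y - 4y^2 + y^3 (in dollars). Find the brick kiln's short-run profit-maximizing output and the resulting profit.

Profit = -$281 at y = 6

AVC = 20 - 4y + y^2 has its minimum $16 at y = 2; price $80 clears that bar, so the firm operates.
MC = 20 - 8y + 3y^2. Setting P = MC and taking the root on the rising branch gives y* = 6.
TR = 80·6 = 480. TC = 569 + 192 = 761. Profit = 480 − 761 = -$281.
By producing, the firm covers all variable cost plus $288 of fixed cost; shutting down would lose the full $569.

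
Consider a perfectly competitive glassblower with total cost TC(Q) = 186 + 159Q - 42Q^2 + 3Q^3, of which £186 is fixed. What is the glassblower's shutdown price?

£12 per unit

The shutdown price is the minimum of AVC. VC = 159Q - 42Q^2 + 3Q^3, so AVC = 159 - 42Q + 3Q^2.
dAVC/dQ = -42 + 6Q = 0 gives Q = 7. min AVC = 159 - 42·7 + 3·7^2 = 12.
For P < £12 the firm produces nothing.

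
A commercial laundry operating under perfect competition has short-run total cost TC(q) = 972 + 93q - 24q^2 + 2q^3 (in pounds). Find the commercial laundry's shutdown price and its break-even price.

Shutdown price = min AVC. AVC = 93 - 24q + 2q^2, with vertex at q = 6 and minimum £21.
ATC = 972/q + 93 - 24q + 2q^2. Setting dATC/dq = −972/q^2 − 24 + 4q = 0 gives q = 9 (since 4·9^3 − 24·9^2 = 972).
min ATC = 972/9 + 93 − 24·9 + 2·9^2 = £147. That is the break-even price.
Between these two prices the firm operates at a loss; above £147 it earns a profit.

Shutdown price = £21; break-even price = £147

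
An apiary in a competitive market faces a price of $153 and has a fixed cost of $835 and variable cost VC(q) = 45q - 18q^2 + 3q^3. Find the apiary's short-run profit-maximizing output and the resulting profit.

AVC = 45 - 18q + 3q^2 has its minimum $18 at q = 3; price $153 clears that bar, so the firm operates.
With MC = 45 - 36q + 9q^2, P = MC on the upward-sloping part at q* = 6.
TR = 153·6 = 918. TC = 835 + 270 = 1105. Profit = 918 − 1105 = -$187.
By producing, the firm covers all variable cost plus $648 of fixed cost; shutting down would lose the full $835.

Profit = -$187 at q = 6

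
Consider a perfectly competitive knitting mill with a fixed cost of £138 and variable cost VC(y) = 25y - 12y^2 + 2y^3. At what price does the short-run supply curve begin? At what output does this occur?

£7 per unit, at y = 3

The firm shuts down when price falls below the minimum of average variable cost. AVC = VC/y = 25 - 12y + 2y^2.
dAVC/dy = -12 + 4y = 0 gives y = 3. min AVC = 25 - 12·3 + 2·3^2 = 7.
The firm shuts down for any P below £7.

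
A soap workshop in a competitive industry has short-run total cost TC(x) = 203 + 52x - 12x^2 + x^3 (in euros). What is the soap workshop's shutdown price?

Short-run supply begins at min AVC. From VC = 52x - 12x^2 + x^3, AVC = 52 - 12x + x^2.
dAVC/dx = -12 + 2x = 0 gives x = 6. min AVC = 52 - 12·6 + 6^2 = 16.
For P < €16 the firm produces nothing.

€16 per unit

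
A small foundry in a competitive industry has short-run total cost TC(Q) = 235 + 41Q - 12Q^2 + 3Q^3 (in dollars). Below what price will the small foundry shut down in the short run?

$29 per unit

Short-run supply begins at min AVC. From VC = 41Q - 12Q^2 + 3Q^3, AVC = 41 - 12Q + 3Q^2.
At the minimum of AVC, MC = AVC. MC = 41 - 24Q + 9Q^2; setting MC = AVC gives 6Q^2 - 12Q = 0, so Q = 2. min AVC = 29.
For P < $29 the firm produces nothing.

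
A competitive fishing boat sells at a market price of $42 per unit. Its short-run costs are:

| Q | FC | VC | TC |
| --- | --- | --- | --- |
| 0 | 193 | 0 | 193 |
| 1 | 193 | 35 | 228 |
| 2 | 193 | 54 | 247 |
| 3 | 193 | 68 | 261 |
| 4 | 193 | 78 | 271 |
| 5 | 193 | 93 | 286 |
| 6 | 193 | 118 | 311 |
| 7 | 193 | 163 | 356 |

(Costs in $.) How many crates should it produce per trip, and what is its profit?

Compute π = P·Q − TC at each output: Q=0: -193; Q=1: -186; Q=2: -163; Q=3: -135; Q=4: -103; Q=5: -76; Q=6: -59; Q=7: -62.
Profit is maximized at Q = 6. AVC there is 118/6 = $19.67 ≤ P, so producing beats shutting down (which would give -$193).

Q = 6; profit = -$59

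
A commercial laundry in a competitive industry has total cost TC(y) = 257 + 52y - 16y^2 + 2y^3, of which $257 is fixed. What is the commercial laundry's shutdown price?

The shutdown price is the minimum of AVC. VC = 52y - 16y^2 + 2y^3, so AVC = 52 - 16y + 2y^2.
dAVC/dy = -16 + 4y = 0 gives y = 4. min AVC = 52 - 16·4 + 2·4^2 = 20.
The firm shuts down for any P below $20.

$20 per unit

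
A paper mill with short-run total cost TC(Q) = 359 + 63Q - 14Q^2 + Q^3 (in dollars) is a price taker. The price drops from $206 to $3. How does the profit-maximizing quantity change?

Output falls from 13 to 0 (the firm shuts down)

AVC = 63 - 14Q + Q^2, minimized at Q = 7 where min AVC = $14. MC = 63 - 28Q + 3Q^2.
At P = $206 ≥ min AVC, set P = MC on the rising branch: Q = 13.
At P = $3 < min AVC = $14, price no longer covers variable cost at any output, so the firm shuts down: Q = 0.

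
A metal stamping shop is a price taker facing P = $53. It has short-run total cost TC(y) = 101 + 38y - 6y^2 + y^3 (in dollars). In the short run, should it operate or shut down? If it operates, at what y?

From TC, MC = TC'(y) = 38 - 12y + 3y^2 and AVC = VC/y = 38 - 6y + y^2.
The AVC parabola has its vertex at y = 6/2 = 3, where AVC = 38 - 6·3 + 3^2 = $29.
Since P = $53 ≥ min AVC = $29, price covers variable cost and the firm should produce.
Set P = MC: 53 = 38 - 12y + 3y^2 → -15 - 12y + 3y^2 = 0. The roots are y = -1 and y = 5; the profit-maximizing output is on the rising part of MC, so y* = 5.
Check: AVC at y = 5 is $33 ≤ P, so revenue covers variable cost.
Profit = P·y − TC = 53·5 − 266 = -$1, a loss, but smaller than the $101 fixed cost the firm would lose by shutting down.

Produce at y = 5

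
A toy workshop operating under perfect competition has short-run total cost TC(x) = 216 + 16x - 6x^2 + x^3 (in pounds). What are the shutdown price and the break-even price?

Shutdown price = min AVC. AVC = 16 - 6x + x^2, with vertex at x = 3 and minimum £7.
ATC = 216/x + 16 - 6x + x^2. Setting dATC/dx = −216/x^2 − 6 + 2x = 0 gives x = 6 (since 2·6^3 − 6·6^2 = 216).
min ATC = 216/6 + 16 − 6·6 + 6^2 = £52. That is the break-even price.
For £7 ≤ P < £52 the firm produces at a loss; below £7 it shuts down.

Shutdown price = £7; break-even price = £52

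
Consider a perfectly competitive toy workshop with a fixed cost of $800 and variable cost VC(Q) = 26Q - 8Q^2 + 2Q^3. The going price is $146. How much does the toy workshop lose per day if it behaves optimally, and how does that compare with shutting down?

Profit = -$224 at Q = 6

AVC = 26 - 8Q + 2Q^2; min AVC = $18 at Q = 2. Since P = $146 ≥ min AVC, the firm produces.
MC = 26 - 16Q + 6Q^2. Setting P = MC and taking the root on the rising branch gives Q* = 6.
TR = 146·6 = 876. TC = 800 + 300 = 1100. Profit = 876 − 1100 = -$224.
That loss of $224 beats the $800 the firm would lose by shutting down; producing recovers $576 of fixed cost.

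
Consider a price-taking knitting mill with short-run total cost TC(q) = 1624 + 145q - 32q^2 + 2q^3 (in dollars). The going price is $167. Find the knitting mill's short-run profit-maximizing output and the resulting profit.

AVC = 145 - 32q + 2q^2 has its minimum $17 at q = 8; price $167 clears that bar, so the firm operates.
MC = 145 - 64q + 6q^2. Setting P = MC and taking the root on the rising branch gives q* = 11.
TR = 167·11 = 1837. TC = 1624 + 385 = 2009. Profit = 1837 − 2009 = -$172.
By producing, the firm covers all variable cost plus $1452 of fixed cost; shutting down would lose the full $1624.

Profit = -$172 at q = 11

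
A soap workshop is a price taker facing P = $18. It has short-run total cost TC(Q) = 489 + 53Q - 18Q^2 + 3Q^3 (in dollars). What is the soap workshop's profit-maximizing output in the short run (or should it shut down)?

Shut down

From TC, MC = TC'(Q) = 53 - 36Q + 9Q^2 and AVC = VC/Q = 53 - 18Q + 3Q^2.
AVC hits its minimum where MC = AVC, at Q = 3, giving min AVC = 53 - 18·3 + 3·3^2 = $26.
P = $18 lies below min AVC = $26; no output level covers variable cost.
Shutting down limits the loss to fixed cost, $489.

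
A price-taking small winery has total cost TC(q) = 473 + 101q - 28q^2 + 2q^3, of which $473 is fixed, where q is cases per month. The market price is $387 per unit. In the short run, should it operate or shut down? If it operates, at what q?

From TC, MC = TC'(q) = 101 - 56q + 6q^2 and AVC = VC/q = 101 - 28q + 2q^2.
AVC is minimized where dAVC/dq = -28 + 4q = 0, at q = 7; min AVC = 101 - 28·7 + 2·7^2 = $3.
Since P = $387 ≥ min AVC = $3, price covers variable cost and the firm should produce.
Set P = MC: 387 = 101 - 56q + 6q^2 → -286 - 56q + 6q^2 = 0. The roots are q = -11/3 and q = 13; the profit-maximizing output is on the rising part of MC, so q* = 13.
Check: AVC at q = 13 is $75 ≤ P, so revenue covers variable cost.
Profit = P·q − TC = 387·13 − 1448 = $3583.

Produce at q = 13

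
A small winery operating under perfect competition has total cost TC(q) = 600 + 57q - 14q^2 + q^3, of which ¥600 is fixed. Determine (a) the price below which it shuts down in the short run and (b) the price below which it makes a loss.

Shutdown price = min AVC. AVC = 57 - 14q + q^2, with vertex at q = 7 and minimum ¥8.
ATC = 600/q + 57 - 14q + q^2. Setting dATC/dq = −600/q^2 − 14 + 2q = 0 gives q = 10 (since 2·10^3 − 14·10^2 = 600).
min ATC = 600/10 + 57 − 14·10 + 10^2 = ¥77. That is the break-even price.
Between these two prices the firm operates at a loss; above ¥77 it earns a profit.

Shutdown price = ¥8; break-even price = ¥77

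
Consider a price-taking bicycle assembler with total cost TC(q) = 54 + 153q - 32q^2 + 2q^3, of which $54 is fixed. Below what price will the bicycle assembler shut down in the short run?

Short-run supply begins at min AVC. From VC = 153q - 32q^2 + 2q^3, AVC = 153 - 32q + 2q^2.
dAVC/dq = -32 + 4q = 0 gives q = 8. min AVC = 153 - 32·8 + 2·8^2 = 25.
The firm shuts down for any P below $25.

$25 per unit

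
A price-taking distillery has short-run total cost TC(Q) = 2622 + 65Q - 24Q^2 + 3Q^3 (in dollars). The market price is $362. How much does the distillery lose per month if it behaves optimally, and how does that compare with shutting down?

Profit = -$192 at Q = 9

AVC = 65 - 24Q + 3Q^2 has its minimum $17 at Q = 4; price $362 clears that bar, so the firm operates.
MC = 65 - 48Q + 9Q^2. Setting P = MC and taking the root on the rising branch gives Q* = 9.
TR = 362·9 = 3258. TC = 2622 + 828 = 3450. Profit = 3258 − 3450 = -$192.
Shutting down would mean losing the fixed cost of $2622, so operating at a loss of $192 is better by $2430.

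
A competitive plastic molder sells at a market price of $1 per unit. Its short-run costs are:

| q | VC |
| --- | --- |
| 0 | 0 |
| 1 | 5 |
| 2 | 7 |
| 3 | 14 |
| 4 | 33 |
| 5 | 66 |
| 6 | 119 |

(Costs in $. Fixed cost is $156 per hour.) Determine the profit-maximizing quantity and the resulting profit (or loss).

q = 0 (shut down); profit = -$156

Compute π = P·q − TC at each output: q=0: -156; q=1: -160; q=2: -161; q=3: -167; q=4: -185; q=5: -217; q=6: -269.
Profit is highest at q = 0. Equivalently, the lowest AVC in the table is 7/2 ≈ $3.50 at q = 2, and P = $1 falls below it — price never covers variable cost, so the firm shuts down and loses only its fixed cost.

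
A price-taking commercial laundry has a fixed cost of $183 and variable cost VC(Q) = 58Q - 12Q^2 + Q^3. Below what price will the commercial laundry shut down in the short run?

The firm shuts down when price falls below the minimum of average variable cost. AVC = VC/Q = 58 - 12Q + Q^2.
At the minimum of AVC, MC = AVC. MC = 58 - 24Q + 3Q^2; setting MC = AVC gives 2Q^2 - 12Q = 0, so Q = 6. min AVC = 22.
The firm shuts down for any P below $22.

$22 per unit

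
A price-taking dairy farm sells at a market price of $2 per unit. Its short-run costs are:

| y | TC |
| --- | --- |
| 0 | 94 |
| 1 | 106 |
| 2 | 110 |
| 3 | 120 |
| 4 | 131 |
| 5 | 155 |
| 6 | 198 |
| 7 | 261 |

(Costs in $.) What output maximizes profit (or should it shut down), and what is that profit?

y = 0 (shut down); profit = -$94

Profit at each row (π = 2y − TC): y=0: -94; y=1: -104; y=2: -106; y=3: -114; y=4: -123; y=5: -145; y=6: -186; y=7: -247.
Profit is highest at y = 0. Equivalently, the lowest AVC in the table is 16/2 ≈ $8 at y = 2, and P = $2 falls below it — price never covers variable cost, so the firm shuts down and loses only its fixed cost.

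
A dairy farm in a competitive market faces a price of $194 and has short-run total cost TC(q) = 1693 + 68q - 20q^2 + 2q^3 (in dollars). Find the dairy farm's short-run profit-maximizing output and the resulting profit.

Profit = -$397 at q = 9

AVC = 68 - 20q + 2q^2; min AVC = $18 at q = 5. Since P = $194 ≥ min AVC, the firm produces.
With MC = 68 - 40q + 6q^2, P = MC on the upward-sloping part at q* = 9.
TR = 194·9 = 1746. TC = 1693 + 450 = 2143. Profit = 1746 − 2143 = -$397.
By producing, the firm covers all variable cost plus $1296 of fixed cost; shutting down would lose the full $1693.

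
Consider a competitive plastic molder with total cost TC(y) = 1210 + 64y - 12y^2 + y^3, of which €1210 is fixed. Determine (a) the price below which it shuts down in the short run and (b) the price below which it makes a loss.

Shutdown price = €28; break-even price = €163

AVC = 64 - 12y + y^2; minimized at y = 6, giving min AVC = €28. That is the shutdown price.
ATC = 1210/y + 64 - 12y + y^2. Setting dATC/dy = −1210/y^2 − 12 + 2y = 0 gives y = 11 (since 2·11^3 − 12·11^2 = 1210).
min ATC = 1210/11 + 64 − 12·11 + 11^2 = €163. That is the break-even price.
Between these two prices the firm operates at a loss; above €163 it earns a profit.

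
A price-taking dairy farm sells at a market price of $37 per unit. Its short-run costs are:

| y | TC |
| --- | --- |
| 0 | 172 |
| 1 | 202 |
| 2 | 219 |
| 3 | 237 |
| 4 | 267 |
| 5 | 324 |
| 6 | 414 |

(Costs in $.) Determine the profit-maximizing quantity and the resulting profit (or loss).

y = 4; profit = -$119

Profit at each row (π = 37y − TC): y=0: -172; y=1: -165; y=2: -145; y=3: -126; y=4: -119; y=5: -139; y=6: -192.
Profit is maximized at y = 4. AVC there is 95/4 = $23.75 ≤ P, so producing beats shutting down (which would give -$172).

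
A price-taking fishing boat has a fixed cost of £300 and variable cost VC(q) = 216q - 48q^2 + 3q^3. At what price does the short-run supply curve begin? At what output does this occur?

£24 per unit, at q = 8

The shutdown price is the minimum of AVC. VC = 216q - 48q^2 + 3q^3, so AVC = 216 - 48q + 3q^2.
dAVC/dq = -48 + 6q = 0 gives q = 8. min AVC = 216 - 48·8 + 3·8^2 = 24.
For P < £24 the firm produces nothing.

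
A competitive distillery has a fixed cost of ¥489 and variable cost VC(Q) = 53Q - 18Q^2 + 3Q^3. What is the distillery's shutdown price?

¥26 per unit

The firm shuts down when price falls below the minimum of average variable cost. AVC = VC/Q = 53 - 18Q + 3Q^2.
At the minimum of AVC, MC = AVC. MC = 53 - 36Q + 9Q^2; setting MC = AVC gives 6Q^2 - 18Q = 0, so Q = 3. min AVC = 26.
For P < ¥26 the firm produces nothing.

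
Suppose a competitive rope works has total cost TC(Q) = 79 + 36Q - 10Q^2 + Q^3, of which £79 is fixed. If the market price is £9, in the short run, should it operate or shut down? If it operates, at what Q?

Variable cost is VC = 36Q - 10Q^2 + Q^3, so AVC = VC/Q = 36 - 10Q + Q^2 and MC = dTC/dQ = 36 - 20Q + 3Q^2.
The AVC parabola has its vertex at Q = 10/2 = 5, where AVC = 36 - 10·5 + 5^2 = £11.
With P < min AVC (£9 < £11), every unit sold adds to the loss.
Shutting down limits the loss to fixed cost, £79.

Shut down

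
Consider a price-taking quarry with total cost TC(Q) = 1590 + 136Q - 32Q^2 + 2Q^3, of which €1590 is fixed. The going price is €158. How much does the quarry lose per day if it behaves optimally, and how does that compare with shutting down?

Profit = -€138 at Q = 11

AVC = 136 - 32Q + 2Q^2; min AVC = €8 at Q = 8. Since P = €158 ≥ min AVC, the firm produces.
MC = 136 - 64Q + 6Q^2. Setting P = MC and taking the root on the rising branch gives Q* = 11.
TR = 158·11 = 1738. TC = 1590 + 286 = 1876. Profit = 1738 − 1876 = -€138.
That loss of €138 beats the €1590 the firm would lose by shutting down; producing recovers €1452 of fixed cost.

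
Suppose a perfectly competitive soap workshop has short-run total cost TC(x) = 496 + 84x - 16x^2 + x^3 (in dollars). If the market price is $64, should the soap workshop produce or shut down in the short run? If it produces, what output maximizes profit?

Produce at x = 10

Variable cost is VC = 84x - 16x^2 + x^3, so AVC = VC/x = 84 - 16x + x^2 and MC = dTC/dx = 84 - 32x + 3x^2.
AVC hits its minimum where MC = AVC, at x = 8, giving min AVC = 84 - 16·8 + 8^2 = $20.
Since P = $64 ≥ min AVC = $20, price covers variable cost and the firm should produce.
Solving P = MC: 20 - 32x + 3x^2 = 0 ⇒ x = 2/3 or 10. On the upward-sloping branch, x* = 10.
Check: AVC at x = 10 is $24 ≤ P, so revenue covers variable cost.
Profit = P·x − TC = 64·10 − 736 = -$96, a loss, but smaller than the $496 fixed cost the firm would lose by shutting down.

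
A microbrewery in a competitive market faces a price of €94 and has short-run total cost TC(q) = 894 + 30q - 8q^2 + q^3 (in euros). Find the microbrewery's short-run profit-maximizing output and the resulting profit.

AVC = 30 - 8q + q^2 has its minimum €14 at q = 4; price €94 clears that bar, so the firm operates.
MC = 30 - 16q + 3q^2. Setting P = MC and taking the root on the rising branch gives q* = 8.
TR = 94·8 = 752. TC = 894 + 240 = 1134. Profit = 752 − 1134 = -€382.
By producing, the firm covers all variable cost plus €512 of fixed cost; shutting down would lose the full €894.

Profit = -€382 at q = 8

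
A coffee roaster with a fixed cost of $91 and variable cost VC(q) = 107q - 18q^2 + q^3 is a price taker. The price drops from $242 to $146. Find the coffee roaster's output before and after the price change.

MC = 107 - 36q + 3q^2; the shutdown threshold is min AVC = $26 (at q = 9).
With P = $242 above the shutdown price, P = MC gives q = 15.
At P = $146 ≥ min AVC, set P = MC: q = 13. The firm stays open but cuts output.

Output falls from 15 to 13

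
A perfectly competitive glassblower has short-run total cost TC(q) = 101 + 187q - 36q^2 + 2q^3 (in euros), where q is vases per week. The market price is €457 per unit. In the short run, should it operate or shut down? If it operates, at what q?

Variable cost is VC = 187q - 36q^2 + 2q^3, so AVC = VC/q = 187 - 36q + 2q^2 and MC = dTC/dq = 187 - 72q + 6q^2.
AVC is minimized where dAVC/dq = -36 + 4q = 0, at q = 9; min AVC = 187 - 36·9 + 2·9^2 = €25.
P = €457 exceeds min AVC = €25, so the firm stays open.
P = MC gives -270 - 72q + 6q^2 = 0, with roots -3 and 15. Take the larger (rising MC): q* = 15.
Check: AVC at q = 15 is €97 ≤ P, so revenue covers variable cost.
Profit = P·q − TC = 457·15 − 1556 = €5299.

Produce at q = 15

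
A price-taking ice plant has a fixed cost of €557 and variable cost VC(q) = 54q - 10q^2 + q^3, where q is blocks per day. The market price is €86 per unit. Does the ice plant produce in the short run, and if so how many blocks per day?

Produce at q = 8

From TC, MC = TC'(q) = 54 - 20q + 3q^2 and AVC = VC/q = 54 - 10q + q^2.
AVC is minimized where dAVC/dq = -10 + 2q = 0, at q = 5; min AVC = 54 - 10·5 + 5^2 = €29.
Since P = €86 ≥ min AVC = €29, price covers variable cost and the firm should produce.
P = MC gives -32 - 20q + 3q^2 = 0, with roots -4/3 and 8. Take the larger (rising MC): q* = 8.
Check: AVC at q = 8 is €38 ≤ P, so revenue covers variable cost.
Profit = P·q − TC = 86·8 − 861 = -€173, a loss, but smaller than the €557 fixed cost the firm would lose by shutting down.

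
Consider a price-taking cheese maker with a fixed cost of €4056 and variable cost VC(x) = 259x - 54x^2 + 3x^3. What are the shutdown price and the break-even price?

Shutdown price = min AVC. AVC = 259 - 54x + 3x^2, with vertex at x = 9 and minimum €16.
ATC = 4056/x + 259 - 54x + 3x^2. Setting dATC/dx = −4056/x^2 − 54 + 6x = 0 gives x = 13 (since 6·13^3 − 54·13^2 = 4056).
min ATC = 4056/13 + 259 − 54·13 + 3·13^2 = €376. That is the break-even price.
For €16 ≤ P < €376 the firm produces at a loss; below €16 it shuts down.

Shutdown price = €16; break-even price = €376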